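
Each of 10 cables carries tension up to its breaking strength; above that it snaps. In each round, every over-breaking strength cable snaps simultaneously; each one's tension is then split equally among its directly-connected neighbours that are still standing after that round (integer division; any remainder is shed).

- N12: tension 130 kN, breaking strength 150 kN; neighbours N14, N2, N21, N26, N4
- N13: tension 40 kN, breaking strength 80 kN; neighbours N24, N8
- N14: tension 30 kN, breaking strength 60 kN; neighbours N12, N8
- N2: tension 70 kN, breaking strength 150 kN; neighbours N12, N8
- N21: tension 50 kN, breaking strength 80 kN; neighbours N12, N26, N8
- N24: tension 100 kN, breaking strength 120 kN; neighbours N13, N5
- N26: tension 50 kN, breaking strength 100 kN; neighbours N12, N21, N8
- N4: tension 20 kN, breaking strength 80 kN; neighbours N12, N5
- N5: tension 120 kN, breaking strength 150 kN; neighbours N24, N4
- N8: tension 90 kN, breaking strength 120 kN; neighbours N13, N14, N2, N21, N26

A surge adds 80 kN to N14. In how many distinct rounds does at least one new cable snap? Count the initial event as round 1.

3

Round 1 — N14 at 110 > 60. N14 snaps.
  N14 sheds 110 kN to N12, N8: 55 each.
    N12: 130+55 = 185 > 150
    N8: 90+55 = 145 > 120
Round 2 — N12, N8 snap.
  N12 sheds 185 kN to N2, N21, N26, N4: 46 each (1 lost).
    N2: 70+46 = 116 ≤ 150
    N21: 50+46 = 96 > 80
    N26: 50+46 = 96 ≤ 100
    N4: 20+46 = 66 ≤ 80
  N8 sheds 145 kN to N13, N2, N21, N26: 36 each (1 lost).
    N13: 40+36 = 76 ≤ 80
    N2: 116+36 = 152 > 150
    N21: 96+36 = 132 > 80
    N26: 96+36 = 132 > 100
Round 3 — N2, N21, N26 snap.
  N2 sheds 152 kN: no online neighbours, lost.
  N21 sheds 132 kN: no online neighbours, lost.
  N26 sheds 132 kN: no online neighbours, lost.
No further breaks.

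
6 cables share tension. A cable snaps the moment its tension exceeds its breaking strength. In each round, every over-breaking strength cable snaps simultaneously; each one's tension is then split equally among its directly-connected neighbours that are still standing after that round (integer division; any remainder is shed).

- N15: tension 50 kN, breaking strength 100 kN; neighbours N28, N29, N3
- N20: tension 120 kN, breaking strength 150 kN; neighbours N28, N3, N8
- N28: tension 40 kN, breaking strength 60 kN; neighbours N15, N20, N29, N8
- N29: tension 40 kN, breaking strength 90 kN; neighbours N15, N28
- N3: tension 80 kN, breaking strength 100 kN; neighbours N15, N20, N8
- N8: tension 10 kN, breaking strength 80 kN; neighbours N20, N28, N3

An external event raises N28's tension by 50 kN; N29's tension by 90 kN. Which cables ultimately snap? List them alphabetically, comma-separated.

Round 1 — N28 at 90 > 60; N29 at 130 > 90. N28, N29 snap.
  N28 sheds 90 kN to N15, N20, N8: 30 each.
    N15: 50+30 = 80 ≤ 100
    N20: 120+30 = 150 ≤ 150
    N8: 10+30 = 40 ≤ 80
  N29 sheds 130 kN to N15: 130 each.
    N15: 80+130 = 210 > 100
Round 2 — N15 snaps.
  N15 sheds 210 kN to N3: 210 each.
    N3: 80+210 = 290 > 100
Round 3 — N3 snaps.
  N3 sheds 290 kN to N20, N8: 145 each.
    N20: 150+145 = 295 > 150
    N8: 40+145 = 185 > 80
Round 4 — N20, N8 snap.
  N20 sheds 295 kN: no online neighbours, lost.
  N8 sheds 185 kN: no online neighbours, lost.
No further breaks.

N15, N20, N28, N29, N3, N8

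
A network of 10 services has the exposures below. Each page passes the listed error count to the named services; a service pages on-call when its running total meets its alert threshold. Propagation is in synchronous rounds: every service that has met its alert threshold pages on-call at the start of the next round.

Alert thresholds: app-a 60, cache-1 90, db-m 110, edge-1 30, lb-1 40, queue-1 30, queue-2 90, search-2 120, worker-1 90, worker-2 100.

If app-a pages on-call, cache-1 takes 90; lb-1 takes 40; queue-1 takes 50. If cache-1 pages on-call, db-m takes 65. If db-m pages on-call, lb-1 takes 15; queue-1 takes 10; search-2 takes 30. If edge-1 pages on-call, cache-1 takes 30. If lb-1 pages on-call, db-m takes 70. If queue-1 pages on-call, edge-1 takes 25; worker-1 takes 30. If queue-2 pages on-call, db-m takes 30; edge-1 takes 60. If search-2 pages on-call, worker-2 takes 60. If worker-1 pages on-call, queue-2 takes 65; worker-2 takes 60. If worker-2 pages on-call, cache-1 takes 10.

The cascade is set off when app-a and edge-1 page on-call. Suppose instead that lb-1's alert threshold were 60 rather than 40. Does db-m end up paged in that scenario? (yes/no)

With lb-1's alert threshold at 60:
Round 1 — app-a, edge-1 page on-call (initial).
  cache-1: +90+30 → 120 ≥ 90
  lb-1: +40 → 40 < 60
  queue-1: +50 → 50 ≥ 30
Round 2 — cache-1, queue-1 page on-call.
  db-m: +65 → 65 < 110
  worker-1: +30 → 30 < 90
No further pages.

no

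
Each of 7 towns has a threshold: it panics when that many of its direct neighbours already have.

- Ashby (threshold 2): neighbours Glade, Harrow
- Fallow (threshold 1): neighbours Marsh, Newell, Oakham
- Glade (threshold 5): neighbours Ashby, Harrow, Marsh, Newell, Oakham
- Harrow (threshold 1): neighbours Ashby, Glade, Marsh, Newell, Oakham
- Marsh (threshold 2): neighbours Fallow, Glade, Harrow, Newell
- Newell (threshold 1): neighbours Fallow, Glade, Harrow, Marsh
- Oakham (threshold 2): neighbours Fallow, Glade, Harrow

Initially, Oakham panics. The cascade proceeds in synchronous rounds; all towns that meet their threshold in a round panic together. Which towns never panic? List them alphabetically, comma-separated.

Round 1 — Oakham panics (initial).
Round 2 — checking thresholds:
  Fallow: 1 of 3 neighbours ≥ 1, panics.
  Glade: 1 of 5 neighbours < 5, not yet.
  Harrow: 1 of 5 neighbours ≥ 1, panics.
Round 3 — checking thresholds:
  Ashby: 1 of 2 neighbours < 2, not yet.
  Glade: 2 of 5 neighbours < 5, not yet.
  Marsh: 2 of 4 neighbours ≥ 2, panics.
  Newell: 2 of 4 neighbours ≥ 1, panics.
Round 4 — no new panics; cascade stops.

Ashby, Glade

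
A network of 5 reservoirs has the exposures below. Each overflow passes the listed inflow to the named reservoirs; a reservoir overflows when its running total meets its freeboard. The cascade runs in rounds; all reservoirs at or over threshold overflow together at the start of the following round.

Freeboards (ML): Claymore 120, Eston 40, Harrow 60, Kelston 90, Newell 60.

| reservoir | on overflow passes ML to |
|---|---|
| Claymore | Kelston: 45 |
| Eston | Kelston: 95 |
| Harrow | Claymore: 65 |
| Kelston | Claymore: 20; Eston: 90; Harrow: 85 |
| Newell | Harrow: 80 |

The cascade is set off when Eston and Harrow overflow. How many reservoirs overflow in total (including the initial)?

3

Round 1 — Eston, Harrow overflow (initial).
  Claymore: +65 → 65 < 120
  Kelston: +95 → 95 ≥ 90
Round 2 — Kelston overflows.
  Claymore: +20 → 85 < 120
No further overflows.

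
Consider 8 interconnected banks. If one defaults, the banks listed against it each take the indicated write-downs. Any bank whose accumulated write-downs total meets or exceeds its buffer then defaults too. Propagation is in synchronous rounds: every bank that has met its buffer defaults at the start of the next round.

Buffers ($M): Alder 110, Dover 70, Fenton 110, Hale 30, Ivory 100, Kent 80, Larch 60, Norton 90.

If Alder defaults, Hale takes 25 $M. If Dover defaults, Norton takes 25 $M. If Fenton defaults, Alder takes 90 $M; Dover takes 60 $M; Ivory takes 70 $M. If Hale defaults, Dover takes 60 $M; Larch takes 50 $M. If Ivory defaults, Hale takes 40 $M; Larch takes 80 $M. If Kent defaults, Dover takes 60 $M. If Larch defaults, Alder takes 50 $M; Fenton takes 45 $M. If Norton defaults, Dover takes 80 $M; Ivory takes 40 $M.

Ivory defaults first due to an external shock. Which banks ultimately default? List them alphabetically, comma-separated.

Round 1 — Ivory defaults (initial).
  Hale: +40 → 40 ≥ 30
  Larch: +80 → 80 ≥ 60
Round 2 — Hale, Larch default.
  Alder: +50 → 50 < 110
  Dover: +60 → 60 < 70
  Fenton: +45 → 45 < 110
No further defaults.

Hale, Ivory, Larch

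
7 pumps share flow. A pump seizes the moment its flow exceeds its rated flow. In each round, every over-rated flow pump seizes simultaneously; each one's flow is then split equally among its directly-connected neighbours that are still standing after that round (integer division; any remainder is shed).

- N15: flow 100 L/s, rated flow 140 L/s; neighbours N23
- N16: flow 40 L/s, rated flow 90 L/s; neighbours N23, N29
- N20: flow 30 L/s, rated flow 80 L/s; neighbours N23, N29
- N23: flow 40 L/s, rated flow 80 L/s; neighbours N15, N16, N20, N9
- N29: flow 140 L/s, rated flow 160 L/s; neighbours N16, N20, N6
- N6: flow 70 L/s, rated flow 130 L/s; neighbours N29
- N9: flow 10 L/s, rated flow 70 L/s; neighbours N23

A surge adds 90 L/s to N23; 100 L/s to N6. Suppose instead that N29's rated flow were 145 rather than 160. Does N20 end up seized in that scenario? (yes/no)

yes

With N29's rated flow at 145:
Round 1 — N23 at 130 > 80; N6 at 170 > 130. N23, N6 seize.
  N23 sheds 130 L/s to N15, N16, N20, N9: 32 each (2 lost).
    N15: 100+32 = 132 ≤ 140
    N16: 40+32 = 72 ≤ 90
    N20: 30+32 = 62 ≤ 80
    N9: 10+32 = 42 ≤ 70
  N6 sheds 170 L/s to N29: 170 each.
    N29: 140+170 = 310 > 145
Round 2 — N29 seizes.
  N29 sheds 310 L/s to N16, N20: 155 each.
    N16: 72+155 = 227 > 90
    N20: 62+155 = 217 > 80
Round 3 — N16, N20 seize.
  N16 sheds 227 L/s: no online neighbours, lost.
  N20 sheds 217 L/s: no online neighbours, lost.
No further seizures.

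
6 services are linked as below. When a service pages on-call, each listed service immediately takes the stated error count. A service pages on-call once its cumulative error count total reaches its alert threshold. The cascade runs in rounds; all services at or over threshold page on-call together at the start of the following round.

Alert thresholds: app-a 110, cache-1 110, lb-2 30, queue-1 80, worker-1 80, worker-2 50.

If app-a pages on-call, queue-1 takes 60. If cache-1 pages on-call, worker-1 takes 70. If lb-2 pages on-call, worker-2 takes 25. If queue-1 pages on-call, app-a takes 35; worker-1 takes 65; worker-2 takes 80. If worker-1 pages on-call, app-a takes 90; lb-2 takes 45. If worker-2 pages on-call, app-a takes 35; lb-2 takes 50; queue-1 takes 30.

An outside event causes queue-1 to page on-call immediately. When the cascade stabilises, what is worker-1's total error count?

Round 1 — queue-1 pages on-call (initial).
  app-a: +35 → 35 < 110
  worker-1: +65 → 65 < 80
  worker-2: +80 → 80 ≥ 50
Round 2 — worker-2 pages on-call.
  app-a: +35 → 70 < 110
  lb-2: +50 → 50 ≥ 30
Round 3 — lb-2 pages on-call.
No further pages.

65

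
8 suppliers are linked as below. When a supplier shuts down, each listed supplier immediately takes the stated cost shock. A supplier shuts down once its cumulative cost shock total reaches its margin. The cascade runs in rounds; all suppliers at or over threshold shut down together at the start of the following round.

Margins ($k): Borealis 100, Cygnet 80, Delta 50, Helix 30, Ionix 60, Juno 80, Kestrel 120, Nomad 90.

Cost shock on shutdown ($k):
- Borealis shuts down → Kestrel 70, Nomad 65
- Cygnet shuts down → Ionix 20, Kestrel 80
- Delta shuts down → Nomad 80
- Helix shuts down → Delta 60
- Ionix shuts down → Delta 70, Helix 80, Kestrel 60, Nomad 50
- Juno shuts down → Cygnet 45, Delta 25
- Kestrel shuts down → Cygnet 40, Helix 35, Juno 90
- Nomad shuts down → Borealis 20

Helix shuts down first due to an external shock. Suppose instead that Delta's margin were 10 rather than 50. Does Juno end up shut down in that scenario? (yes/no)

With Delta's margin at 10:
Round 1 — Helix shuts down (initial).
  Delta: +60 → 60 ≥ 10
Round 2 — Delta shuts down.
  Nomad: +80 → 80 < 90
No further shutdowns.

no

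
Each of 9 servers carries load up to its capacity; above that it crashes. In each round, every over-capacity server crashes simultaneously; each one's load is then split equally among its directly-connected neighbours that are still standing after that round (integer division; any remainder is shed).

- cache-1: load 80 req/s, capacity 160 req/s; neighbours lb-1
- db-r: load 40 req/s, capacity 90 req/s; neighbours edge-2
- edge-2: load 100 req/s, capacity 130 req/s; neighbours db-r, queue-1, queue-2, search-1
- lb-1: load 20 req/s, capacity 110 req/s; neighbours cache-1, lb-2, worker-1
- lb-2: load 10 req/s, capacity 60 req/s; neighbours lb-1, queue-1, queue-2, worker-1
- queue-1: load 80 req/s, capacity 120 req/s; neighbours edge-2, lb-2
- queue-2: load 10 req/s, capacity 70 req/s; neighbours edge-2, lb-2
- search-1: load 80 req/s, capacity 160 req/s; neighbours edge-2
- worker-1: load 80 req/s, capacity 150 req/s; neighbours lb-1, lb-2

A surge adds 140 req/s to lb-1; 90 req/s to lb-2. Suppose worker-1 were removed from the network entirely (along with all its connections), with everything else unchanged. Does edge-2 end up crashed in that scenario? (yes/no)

yes

With worker-1 removed:
Round 1 — lb-1 at 160 > 110; lb-2 at 100 > 60. lb-1, lb-2 crash.
  lb-1 sheds 160 req/s to cache-1: 160 each.
    cache-1: 80+160 = 240 > 160
  lb-2 sheds 100 req/s to queue-1, queue-2: 50 each.
    queue-1: 80+50 = 130 > 120
    queue-2: 10+50 = 60 ≤ 70
Round 2 — cache-1, queue-1 crash.
  cache-1 sheds 240 req/s: no online neighbours, lost.
  queue-1 sheds 130 req/s to edge-2: 130 each.
    edge-2: 100+130 = 230 > 130
Round 3 — edge-2 crashes.
  edge-2 sheds 230 req/s to db-r, queue-2, search-1: 76 each (2 lost).
    db-r: 40+76 = 116 > 90
    queue-2: 60+76 = 136 > 70
    search-1: 80+76 = 156 ≤ 160
Round 4 — db-r, queue-2 crash.
  db-r sheds 116 req/s: no online neighbours, lost.
  queue-2 sheds 136 req/s: no online neighbours, lost.
No further crashes.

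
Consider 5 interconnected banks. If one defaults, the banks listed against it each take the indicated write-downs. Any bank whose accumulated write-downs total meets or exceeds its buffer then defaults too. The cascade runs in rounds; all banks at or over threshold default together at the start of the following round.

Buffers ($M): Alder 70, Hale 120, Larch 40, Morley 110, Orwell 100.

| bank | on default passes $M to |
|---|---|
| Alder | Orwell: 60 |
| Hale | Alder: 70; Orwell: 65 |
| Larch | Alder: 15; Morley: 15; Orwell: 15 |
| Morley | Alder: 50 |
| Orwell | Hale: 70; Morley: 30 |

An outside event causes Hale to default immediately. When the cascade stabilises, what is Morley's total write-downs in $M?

30

Round 1 — Hale defaults (initial).
  Alder: +70 → 70 ≥ 70
  Orwell: +65 → 65 < 100
Round 2 — Alder defaults.
  Orwell: +60 → 125 ≥ 100
Round 3 — Orwell defaults.
  Morley: +30 → 30 < 110
No further defaults.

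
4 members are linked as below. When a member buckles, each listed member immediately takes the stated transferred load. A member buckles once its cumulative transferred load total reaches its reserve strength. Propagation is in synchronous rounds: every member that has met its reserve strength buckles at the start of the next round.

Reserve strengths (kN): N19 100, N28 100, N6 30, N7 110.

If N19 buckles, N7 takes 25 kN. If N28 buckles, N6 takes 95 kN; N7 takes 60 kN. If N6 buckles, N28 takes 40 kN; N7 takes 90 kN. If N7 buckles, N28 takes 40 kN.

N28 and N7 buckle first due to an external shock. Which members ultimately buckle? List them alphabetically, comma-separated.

Round 1 — N28, N7 buckle (initial).
  N6: +95 → 95 ≥ 30
Round 2 — N6 buckles.
No further bucklings.

N28, N6, N7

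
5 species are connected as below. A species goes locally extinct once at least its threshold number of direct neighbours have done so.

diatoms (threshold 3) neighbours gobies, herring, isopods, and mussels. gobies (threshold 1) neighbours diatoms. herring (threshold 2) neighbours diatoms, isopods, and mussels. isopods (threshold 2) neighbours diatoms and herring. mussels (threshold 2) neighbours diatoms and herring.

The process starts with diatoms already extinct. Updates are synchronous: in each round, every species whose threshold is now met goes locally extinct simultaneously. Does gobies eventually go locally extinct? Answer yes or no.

yes

Round 1 — diatoms goes locally extinct (initial).
Round 2 — checking thresholds:
  gobies: 1 of 1 neighbours ≥ 1, goes locally extinct.
  herring: 1 of 3 neighbours < 2, not yet.
  isopods: 1 of 2 neighbours < 2, not yet.
  mussels: 1 of 2 neighbours < 2, not yet.
Round 3 — no new extinctions; cascade stops.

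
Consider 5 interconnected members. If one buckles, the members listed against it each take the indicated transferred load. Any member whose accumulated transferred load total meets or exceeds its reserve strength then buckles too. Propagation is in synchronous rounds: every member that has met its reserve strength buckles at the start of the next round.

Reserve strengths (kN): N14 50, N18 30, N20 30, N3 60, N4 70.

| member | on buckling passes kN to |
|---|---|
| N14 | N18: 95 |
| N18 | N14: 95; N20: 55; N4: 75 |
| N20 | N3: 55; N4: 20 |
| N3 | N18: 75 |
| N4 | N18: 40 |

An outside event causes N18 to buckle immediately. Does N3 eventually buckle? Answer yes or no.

Round 1 — N18 buckles (initial).
  N14: +95 → 95 ≥ 50
  N20: +55 → 55 ≥ 30
  N4: +75 → 75 ≥ 70
Round 2 — N14, N20, N4 buckle.
  N3: +55 → 55 < 60
No further bucklings.

no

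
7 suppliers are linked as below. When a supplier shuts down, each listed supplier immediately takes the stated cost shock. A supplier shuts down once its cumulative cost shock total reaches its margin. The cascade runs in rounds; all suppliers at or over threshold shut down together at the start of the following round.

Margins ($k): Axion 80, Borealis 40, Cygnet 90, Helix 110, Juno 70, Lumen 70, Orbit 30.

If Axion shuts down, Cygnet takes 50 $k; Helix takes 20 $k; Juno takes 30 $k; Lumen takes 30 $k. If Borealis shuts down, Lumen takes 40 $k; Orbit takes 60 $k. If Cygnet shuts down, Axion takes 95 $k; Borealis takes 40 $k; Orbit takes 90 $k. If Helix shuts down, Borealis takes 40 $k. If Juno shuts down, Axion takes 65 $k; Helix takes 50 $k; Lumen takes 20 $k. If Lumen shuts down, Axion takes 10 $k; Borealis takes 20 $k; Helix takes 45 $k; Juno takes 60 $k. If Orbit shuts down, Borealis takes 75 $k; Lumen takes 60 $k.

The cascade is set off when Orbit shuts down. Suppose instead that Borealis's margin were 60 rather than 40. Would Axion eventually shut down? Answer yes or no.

With Borealis's margin at 60:
Round 1 — Orbit shuts down (initial).
  Borealis: +75 → 75 ≥ 60
  Lumen: +60 → 60 < 70
Round 2 — Borealis shuts down.
  Lumen: +40 → 100 ≥ 70
Round 3 — Lumen shuts down.
  Axion: +10 → 10 < 80
  Helix: +45 → 45 < 110
  Juno: +60 → 60 < 70
No further shutdowns.

no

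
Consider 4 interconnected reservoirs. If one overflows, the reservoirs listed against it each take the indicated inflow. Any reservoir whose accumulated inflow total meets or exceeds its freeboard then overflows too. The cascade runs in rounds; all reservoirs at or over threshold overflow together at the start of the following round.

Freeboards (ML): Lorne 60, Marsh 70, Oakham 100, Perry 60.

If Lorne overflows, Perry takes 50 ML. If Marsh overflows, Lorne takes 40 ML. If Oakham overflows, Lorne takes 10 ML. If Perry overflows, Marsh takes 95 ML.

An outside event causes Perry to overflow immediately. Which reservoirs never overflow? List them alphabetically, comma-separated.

Round 1 — Perry overflows (initial).
  Marsh: +95 → 95 ≥ 70
Round 2 — Marsh overflows.
  Lorne: +40 → 40 < 60
No further overflows.

Lorne, Oakham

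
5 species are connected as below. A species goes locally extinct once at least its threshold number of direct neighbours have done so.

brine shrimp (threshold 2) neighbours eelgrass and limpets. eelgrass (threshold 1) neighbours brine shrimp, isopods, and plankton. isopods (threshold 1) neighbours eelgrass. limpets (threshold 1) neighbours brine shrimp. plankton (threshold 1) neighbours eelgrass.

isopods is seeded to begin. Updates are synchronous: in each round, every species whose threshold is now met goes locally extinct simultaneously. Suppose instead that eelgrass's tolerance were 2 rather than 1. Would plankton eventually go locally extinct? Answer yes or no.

no

With eelgrass's tolerance at 2:
Round 1 — isopods goes locally extinct (initial).
Round 2 — no new extinctions; cascade stops.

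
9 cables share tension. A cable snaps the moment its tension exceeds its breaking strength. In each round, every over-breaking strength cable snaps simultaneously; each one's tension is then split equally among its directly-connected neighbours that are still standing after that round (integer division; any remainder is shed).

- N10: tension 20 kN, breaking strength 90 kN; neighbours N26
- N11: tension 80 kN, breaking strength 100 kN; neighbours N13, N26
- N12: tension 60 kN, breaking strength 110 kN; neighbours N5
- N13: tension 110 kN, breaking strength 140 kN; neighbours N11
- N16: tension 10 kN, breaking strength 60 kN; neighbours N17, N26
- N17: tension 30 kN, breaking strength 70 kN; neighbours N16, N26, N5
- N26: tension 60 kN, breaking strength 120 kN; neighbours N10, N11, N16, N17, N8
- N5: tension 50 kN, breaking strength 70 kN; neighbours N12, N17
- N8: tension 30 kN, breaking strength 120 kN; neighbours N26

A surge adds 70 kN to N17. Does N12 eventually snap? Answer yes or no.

Round 1 — N17 at 100 > 70. N17 snaps.
  N17 sheds 100 kN to N16, N26, N5: 33 each (1 lost).
    N16: 10+33 = 43 ≤ 60
    N26: 60+33 = 93 ≤ 120
    N5: 50+33 = 83 > 70
Round 2 — N5 snaps.
  N5 sheds 83 kN to N12: 83 each.
    N12: 60+83 = 143 > 110
Round 3 — N12 snaps.
  N12 sheds 143 kN: no online neighbours, lost.
No further breaks.

yes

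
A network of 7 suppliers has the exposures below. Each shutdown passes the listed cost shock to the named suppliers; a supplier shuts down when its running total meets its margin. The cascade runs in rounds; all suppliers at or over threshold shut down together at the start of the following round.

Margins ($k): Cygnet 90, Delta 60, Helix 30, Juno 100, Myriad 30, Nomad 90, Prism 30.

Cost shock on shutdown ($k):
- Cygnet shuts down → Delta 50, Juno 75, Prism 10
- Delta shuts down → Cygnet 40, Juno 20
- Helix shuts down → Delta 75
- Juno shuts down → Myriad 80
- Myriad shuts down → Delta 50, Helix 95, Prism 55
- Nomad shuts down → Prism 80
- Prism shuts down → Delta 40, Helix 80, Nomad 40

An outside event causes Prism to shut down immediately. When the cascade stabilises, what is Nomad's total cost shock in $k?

40

Round 1 — Prism shuts down (initial).
  Delta: +40 → 40 < 60
  Helix: +80 → 80 ≥ 30
  Nomad: +40 → 40 < 90
Round 2 — Helix shuts down.
  Delta: +75 → 115 ≥ 60
Round 3 — Delta shuts down.
  Cygnet: +40 → 40 < 90
  Juno: +20 → 20 < 100
No further shutdowns.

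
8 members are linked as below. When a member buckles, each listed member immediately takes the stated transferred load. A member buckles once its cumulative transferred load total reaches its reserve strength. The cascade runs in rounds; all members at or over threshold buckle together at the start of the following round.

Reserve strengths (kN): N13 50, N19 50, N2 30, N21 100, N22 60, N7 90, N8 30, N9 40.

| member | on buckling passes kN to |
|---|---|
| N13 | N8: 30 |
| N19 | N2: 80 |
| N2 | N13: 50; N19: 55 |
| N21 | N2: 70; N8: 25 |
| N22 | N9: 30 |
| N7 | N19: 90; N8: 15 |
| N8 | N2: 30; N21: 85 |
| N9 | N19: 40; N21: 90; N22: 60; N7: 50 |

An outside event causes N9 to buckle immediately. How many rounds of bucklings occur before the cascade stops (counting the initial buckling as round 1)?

2

Round 1 — N9 buckles (initial).
  N19: +40 → 40 < 50
  N21: +90 → 90 < 100
  N22: +60 → 60 ≥ 60
  N7: +50 → 50 < 90
Round 2 — N22 buckles.
No further bucklings.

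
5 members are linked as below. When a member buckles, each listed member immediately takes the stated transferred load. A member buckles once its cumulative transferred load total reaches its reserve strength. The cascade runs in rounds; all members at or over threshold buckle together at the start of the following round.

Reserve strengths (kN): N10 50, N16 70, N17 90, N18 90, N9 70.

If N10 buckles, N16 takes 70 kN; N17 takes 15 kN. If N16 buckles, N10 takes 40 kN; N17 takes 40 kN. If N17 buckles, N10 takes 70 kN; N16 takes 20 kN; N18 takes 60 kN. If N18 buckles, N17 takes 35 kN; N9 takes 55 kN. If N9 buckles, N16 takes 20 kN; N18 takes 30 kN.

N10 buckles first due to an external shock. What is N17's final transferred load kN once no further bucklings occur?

55

Round 1 — N10 buckles (initial).
  N16: +70 → 70 ≥ 70
  N17: +15 → 15 < 90
Round 2 — N16 buckles.
  N17: +40 → 55 < 90
No further bucklings.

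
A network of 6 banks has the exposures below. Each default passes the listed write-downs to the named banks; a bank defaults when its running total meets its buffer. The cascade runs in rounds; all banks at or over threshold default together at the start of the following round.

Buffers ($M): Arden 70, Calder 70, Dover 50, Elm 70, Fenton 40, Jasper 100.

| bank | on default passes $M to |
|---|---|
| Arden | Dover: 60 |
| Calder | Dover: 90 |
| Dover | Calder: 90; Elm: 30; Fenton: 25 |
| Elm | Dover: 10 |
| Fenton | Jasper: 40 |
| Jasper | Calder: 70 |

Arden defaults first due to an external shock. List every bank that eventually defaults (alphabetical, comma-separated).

Round 1 — Arden defaults (initial).
  Dover: +60 → 60 ≥ 50
Round 2 — Dover defaults.
  Calder: +90 → 90 ≥ 70
  Elm: +30 → 30 < 70
  Fenton: +25 → 25 < 40
Round 3 — Calder defaults.
No further defaults.

Arden, Calder, Dover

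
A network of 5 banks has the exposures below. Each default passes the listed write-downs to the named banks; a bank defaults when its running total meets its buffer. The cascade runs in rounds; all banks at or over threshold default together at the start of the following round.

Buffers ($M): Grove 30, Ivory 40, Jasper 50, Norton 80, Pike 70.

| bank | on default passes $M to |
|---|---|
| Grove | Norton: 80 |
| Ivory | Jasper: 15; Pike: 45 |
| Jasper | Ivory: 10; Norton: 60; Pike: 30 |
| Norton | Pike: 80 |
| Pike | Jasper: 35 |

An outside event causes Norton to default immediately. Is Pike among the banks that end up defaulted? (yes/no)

yes

Round 1 — Norton defaults (initial).
  Pike: +80 → 80 ≥ 70
Round 2 — Pike defaults.
  Jasper: +35 → 35 < 50
No further defaults.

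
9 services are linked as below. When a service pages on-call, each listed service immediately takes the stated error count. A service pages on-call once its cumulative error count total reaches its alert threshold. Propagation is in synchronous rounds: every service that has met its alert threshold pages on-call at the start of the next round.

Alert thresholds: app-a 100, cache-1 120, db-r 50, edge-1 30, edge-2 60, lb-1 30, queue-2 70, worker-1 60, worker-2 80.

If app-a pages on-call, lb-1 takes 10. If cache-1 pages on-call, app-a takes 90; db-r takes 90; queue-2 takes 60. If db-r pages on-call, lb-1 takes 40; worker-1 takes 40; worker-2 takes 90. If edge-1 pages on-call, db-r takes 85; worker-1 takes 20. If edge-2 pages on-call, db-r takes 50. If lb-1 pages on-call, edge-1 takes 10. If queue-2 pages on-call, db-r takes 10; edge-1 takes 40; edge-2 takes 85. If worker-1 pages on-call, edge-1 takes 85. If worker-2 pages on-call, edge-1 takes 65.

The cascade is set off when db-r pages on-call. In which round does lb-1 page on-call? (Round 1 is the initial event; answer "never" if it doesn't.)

2

Round 1 — db-r pages on-call (initial).
  lb-1: +40 → 40 ≥ 30
  worker-1: +40 → 40 < 60
  worker-2: +90 → 90 ≥ 80
Round 2 — lb-1, worker-2 page on-call.
  edge-1: +10+65 → 75 ≥ 30
Round 3 — edge-1 pages on-call.
  worker-1: +20 → 60 ≥ 60
Round 4 — worker-1 pages on-call.
No further pages.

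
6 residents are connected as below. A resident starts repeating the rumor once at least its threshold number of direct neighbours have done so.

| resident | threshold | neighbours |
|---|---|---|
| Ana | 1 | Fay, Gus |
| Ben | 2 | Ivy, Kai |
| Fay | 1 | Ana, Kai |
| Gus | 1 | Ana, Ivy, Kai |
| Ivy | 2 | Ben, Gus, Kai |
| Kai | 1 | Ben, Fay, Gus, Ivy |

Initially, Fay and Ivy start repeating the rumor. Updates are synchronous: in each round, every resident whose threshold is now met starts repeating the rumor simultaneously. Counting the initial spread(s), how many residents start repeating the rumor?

Round 1 — Fay, Ivy start repeating the rumor (initial).
Round 2 — checking thresholds:
  Ana: 1 of 2 neighbours ≥ 1, starts repeating the rumor.
  Ben: 1 of 2 neighbours < 2, below threshold.
  Gus: 1 of 3 neighbours ≥ 1, starts repeating the rumor.
  Kai: 2 of 4 neighbours ≥ 1, starts repeating the rumor.
Round 3 — checking thresholds:
  Ben: 2 of 2 neighbours ≥ 2, starts repeating the rumor.
Round 4 — no new spreads; cascade stops.

6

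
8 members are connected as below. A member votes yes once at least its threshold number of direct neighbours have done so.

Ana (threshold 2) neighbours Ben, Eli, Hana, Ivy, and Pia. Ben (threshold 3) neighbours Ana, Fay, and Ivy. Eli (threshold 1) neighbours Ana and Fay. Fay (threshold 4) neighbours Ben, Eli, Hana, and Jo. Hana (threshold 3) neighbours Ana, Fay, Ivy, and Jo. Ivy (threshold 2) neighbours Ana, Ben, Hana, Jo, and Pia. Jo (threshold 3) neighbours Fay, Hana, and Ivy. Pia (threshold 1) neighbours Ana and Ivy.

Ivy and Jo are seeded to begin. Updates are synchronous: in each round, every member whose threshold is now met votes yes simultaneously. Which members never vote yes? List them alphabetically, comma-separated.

Ben, Fay

Round 1 — Ivy, Jo vote yes (initial).
Round 2 — checking thresholds:
  Ana: 1 of 5 neighbours < 2, not yet.
  Ben: 1 of 3 neighbours < 3, not yet.
  Fay: 1 of 4 neighbours < 4, not yet.
  Hana: 2 of 4 neighbours < 3, not yet.
  Pia: 1 of 2 neighbours ≥ 1, votes yes.
Round 3 — checking thresholds:
  Ana: 2 of 5 neighbours ≥ 2, votes yes.
  Ben: 1 of 3 neighbours < 3, not yet.
  Fay: 1 of 4 neighbours < 4, not yet.
  Hana: 2 of 4 neighbours < 3, not yet.
Round 4 — checking thresholds:
  Ben: 2 of 3 neighbours < 3, not yet.
  Eli: 1 of 2 neighbours ≥ 1, votes yes.
  Fay: 1 of 4 neighbours < 4, not yet.
  Hana: 3 of 4 neighbours ≥ 3, votes yes.
Round 5 — no new yes votes; cascade stops.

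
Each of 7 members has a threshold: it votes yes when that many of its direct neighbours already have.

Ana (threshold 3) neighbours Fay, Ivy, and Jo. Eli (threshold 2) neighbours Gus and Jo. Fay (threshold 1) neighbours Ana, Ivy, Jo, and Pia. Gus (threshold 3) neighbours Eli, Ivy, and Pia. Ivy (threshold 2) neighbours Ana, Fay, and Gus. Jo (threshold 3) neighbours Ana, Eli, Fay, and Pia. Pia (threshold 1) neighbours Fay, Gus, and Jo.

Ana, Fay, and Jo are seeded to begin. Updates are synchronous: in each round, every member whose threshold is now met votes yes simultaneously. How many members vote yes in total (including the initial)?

5

Round 1 — Ana, Fay, Jo vote yes (initial).
Round 2 — checking thresholds:
  Eli: 1 of 2 neighbours < 2, holds.
  Ivy: 2 of 3 neighbours ≥ 2, votes yes.
  Pia: 2 of 3 neighbours ≥ 1, votes yes.
Round 3 — no new yes votes; cascade stops.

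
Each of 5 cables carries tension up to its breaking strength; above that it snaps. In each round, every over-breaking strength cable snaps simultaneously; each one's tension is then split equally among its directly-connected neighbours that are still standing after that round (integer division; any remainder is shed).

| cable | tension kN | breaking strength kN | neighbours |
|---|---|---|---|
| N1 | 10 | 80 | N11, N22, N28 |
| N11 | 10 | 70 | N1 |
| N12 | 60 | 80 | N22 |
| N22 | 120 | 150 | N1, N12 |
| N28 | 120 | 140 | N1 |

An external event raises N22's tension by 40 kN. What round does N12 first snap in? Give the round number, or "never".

Round 1 — N22 at 160 > 150. N22 snaps.
  N22 sheds 160 kN to N1, N12: 80 each.
    N1: 10+80 = 90 > 80
    N12: 60+80 = 140 > 80
Round 2 — N1, N12 snap.
  N1 sheds 90 kN to N11, N28: 45 each.
    N11: 10+45 = 55 ≤ 70
    N28: 120+45 = 165 > 140
  N12 sheds 140 kN: no online neighbours, lost.
Round 3 — N28 snaps.
  N28 sheds 165 kN: no online neighbours, lost.
No further breaks.

2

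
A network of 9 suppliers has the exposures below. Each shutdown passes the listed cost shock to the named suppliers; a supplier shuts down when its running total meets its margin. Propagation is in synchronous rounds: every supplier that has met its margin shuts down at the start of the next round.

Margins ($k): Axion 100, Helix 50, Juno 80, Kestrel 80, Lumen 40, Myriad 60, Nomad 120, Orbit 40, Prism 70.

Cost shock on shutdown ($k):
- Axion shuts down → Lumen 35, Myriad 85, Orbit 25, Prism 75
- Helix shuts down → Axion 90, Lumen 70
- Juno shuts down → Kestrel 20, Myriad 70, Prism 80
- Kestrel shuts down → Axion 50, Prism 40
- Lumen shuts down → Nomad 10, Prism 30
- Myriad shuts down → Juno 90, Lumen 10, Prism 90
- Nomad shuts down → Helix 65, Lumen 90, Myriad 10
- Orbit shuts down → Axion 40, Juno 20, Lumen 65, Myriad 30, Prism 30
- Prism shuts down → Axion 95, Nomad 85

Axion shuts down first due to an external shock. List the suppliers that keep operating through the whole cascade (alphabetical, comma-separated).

Round 1 — Axion shuts down (initial).
  Lumen: +35 → 35 < 40
  Myriad: +85 → 85 ≥ 60
  Orbit: +25 → 25 < 40
  Prism: +75 → 75 ≥ 70
Round 2 — Myriad, Prism shut down.
  Juno: +90 → 90 ≥ 80
  Lumen: +10 → 45 ≥ 40
  Nomad: +85 → 85 < 120
Round 3 — Juno, Lumen shut down.
  Kestrel: +20 → 20 < 80
  Nomad: +10 → 95 < 120
No further shutdowns.

Helix, Kestrel, Nomad, Orbit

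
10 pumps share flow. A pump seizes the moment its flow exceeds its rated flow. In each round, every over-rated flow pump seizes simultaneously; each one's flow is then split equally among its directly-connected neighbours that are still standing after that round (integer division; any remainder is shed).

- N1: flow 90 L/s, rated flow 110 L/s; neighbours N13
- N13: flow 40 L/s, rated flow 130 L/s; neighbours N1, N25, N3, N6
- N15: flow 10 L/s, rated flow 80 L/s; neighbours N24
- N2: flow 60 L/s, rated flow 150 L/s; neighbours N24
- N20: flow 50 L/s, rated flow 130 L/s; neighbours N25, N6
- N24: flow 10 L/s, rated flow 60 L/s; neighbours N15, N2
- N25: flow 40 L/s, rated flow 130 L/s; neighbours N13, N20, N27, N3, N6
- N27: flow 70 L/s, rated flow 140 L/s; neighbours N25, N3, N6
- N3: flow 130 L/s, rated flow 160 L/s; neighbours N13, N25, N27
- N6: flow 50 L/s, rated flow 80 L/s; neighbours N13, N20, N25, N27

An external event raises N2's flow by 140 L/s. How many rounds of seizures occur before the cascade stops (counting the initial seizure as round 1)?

3

Round 1 — N2 at 200 > 150. N2 seizes.
  N2 sheds 200 L/s to N24: 200 each.
    N24: 10+200 = 210 > 60
Round 2 — N24 seizes.
  N24 sheds 210 L/s to N15: 210 each.
    N15: 10+210 = 220 > 80
Round 3 — N15 seizes.
  N15 sheds 220 L/s: no online neighbours, lost.
No further seizures.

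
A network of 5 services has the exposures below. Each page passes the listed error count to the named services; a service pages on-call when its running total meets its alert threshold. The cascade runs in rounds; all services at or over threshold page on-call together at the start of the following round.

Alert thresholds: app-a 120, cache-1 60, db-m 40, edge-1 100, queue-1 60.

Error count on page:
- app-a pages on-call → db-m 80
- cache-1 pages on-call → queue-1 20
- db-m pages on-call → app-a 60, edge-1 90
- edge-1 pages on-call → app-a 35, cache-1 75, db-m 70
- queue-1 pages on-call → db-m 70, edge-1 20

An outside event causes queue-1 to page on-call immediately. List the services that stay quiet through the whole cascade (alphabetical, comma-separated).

app-a

Round 1 — queue-1 pages on-call (initial).
  db-m: +70 → 70 ≥ 40
  edge-1: +20 → 20 < 100
Round 2 — db-m pages on-call.
  app-a: +60 → 60 < 120
  edge-1: +90 → 110 ≥ 100
Round 3 — edge-1 pages on-call.
  app-a: +35 → 95 < 120
  cache-1: +75 → 75 ≥ 60
Round 4 — cache-1 pages on-call.
No further pages.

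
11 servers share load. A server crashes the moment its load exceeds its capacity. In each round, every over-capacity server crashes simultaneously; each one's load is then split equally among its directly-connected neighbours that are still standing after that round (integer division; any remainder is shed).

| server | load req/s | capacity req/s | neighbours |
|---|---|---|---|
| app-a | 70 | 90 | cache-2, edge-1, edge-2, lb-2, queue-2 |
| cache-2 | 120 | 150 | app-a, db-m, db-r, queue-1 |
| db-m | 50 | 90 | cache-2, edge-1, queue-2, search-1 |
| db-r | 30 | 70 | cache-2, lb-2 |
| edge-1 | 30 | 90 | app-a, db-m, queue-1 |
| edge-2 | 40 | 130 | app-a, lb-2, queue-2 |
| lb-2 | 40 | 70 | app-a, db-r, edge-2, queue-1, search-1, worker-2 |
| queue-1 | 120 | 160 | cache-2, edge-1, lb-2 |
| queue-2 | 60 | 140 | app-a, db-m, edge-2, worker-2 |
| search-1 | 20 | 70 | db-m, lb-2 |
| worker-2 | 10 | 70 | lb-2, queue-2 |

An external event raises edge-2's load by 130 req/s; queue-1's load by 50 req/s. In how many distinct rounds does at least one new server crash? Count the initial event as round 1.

4

Round 1 — edge-2 at 170 > 130; queue-1 at 170 > 160. edge-2, queue-1 crash.
  edge-2 sheds 170 req/s to app-a, lb-2, queue-2: 56 each (2 lost).
    app-a: 70+56 = 126 > 90
    lb-2: 40+56 = 96 > 70
    queue-2: 60+56 = 116 ≤ 140
  queue-1 sheds 170 req/s to cache-2, edge-1, lb-2: 56 each (2 lost).
    cache-2: 120+56 = 176 > 150
    edge-1: 30+56 = 86 ≤ 90
    lb-2: 96+56 = 152 > 70
Round 2 — app-a, cache-2, lb-2 crash.
  app-a sheds 126 req/s to edge-1, queue-2: 63 each.
    edge-1: 86+63 = 149 > 90
    queue-2: 116+63 = 179 > 140
  cache-2 sheds 176 req/s to db-m, db-r: 88 each.
    db-m: 50+88 = 138 > 90
    db-r: 30+88 = 118 > 70
  lb-2 sheds 152 req/s to db-r, search-1, worker-2: 50 each (2 lost).
    db-r: 118+50 = 168 > 70
    search-1: 20+50 = 70 ≤ 70
    worker-2: 10+50 = 60 ≤ 70
Round 3 — db-m, db-r, edge-1, queue-2 crash.
  db-m sheds 138 req/s to search-1: 138 each.
    search-1: 70+138 = 208 > 70
  db-r sheds 168 req/s: no online neighbours, lost.
  edge-1 sheds 149 req/s: no online neighbours, lost.
  queue-2 sheds 179 req/s to worker-2: 179 each.
    worker-2: 60+179 = 239 > 70
Round 4 — search-1, worker-2 crash.
  search-1 sheds 208 req/s: no online neighbours, lost.
  worker-2 sheds 239 req/s: no online neighbours, lost.
No further crashes.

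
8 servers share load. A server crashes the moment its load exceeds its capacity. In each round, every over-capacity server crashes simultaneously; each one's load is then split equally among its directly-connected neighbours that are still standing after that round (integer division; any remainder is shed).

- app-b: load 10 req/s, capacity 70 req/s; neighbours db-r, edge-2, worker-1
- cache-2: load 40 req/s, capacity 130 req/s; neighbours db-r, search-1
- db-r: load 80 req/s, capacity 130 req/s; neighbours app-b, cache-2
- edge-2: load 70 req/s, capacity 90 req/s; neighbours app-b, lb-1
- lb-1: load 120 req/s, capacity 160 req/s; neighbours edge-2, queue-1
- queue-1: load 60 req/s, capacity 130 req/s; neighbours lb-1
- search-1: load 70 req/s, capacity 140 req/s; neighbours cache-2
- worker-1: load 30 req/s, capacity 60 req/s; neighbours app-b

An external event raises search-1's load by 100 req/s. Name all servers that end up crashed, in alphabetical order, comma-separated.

Round 1 — search-1 at 170 > 140. search-1 crashes.
  search-1 sheds 170 req/s to cache-2: 170 each.
    cache-2: 40+170 = 210 > 130
Round 2 — cache-2 crashes.
  cache-2 sheds 210 req/s to db-r: 210 each.
    db-r: 80+210 = 290 > 130
Round 3 — db-r crashes.
  db-r sheds 290 req/s to app-b: 290 each.
    app-b: 10+290 = 300 > 70
Round 4 — app-b crashes.
  app-b sheds 300 req/s to edge-2, worker-1: 150 each.
    edge-2: 70+150 = 220 > 90
    worker-1: 30+150 = 180 > 60
Round 5 — edge-2, worker-1 crash.
  edge-2 sheds 220 req/s to lb-1: 220 each.
    lb-1: 120+220 = 340 > 160
  worker-1 sheds 180 req/s: no online neighbours, lost.
Round 6 — lb-1 crashes.
  lb-1 sheds 340 req/s to queue-1: 340 each.
    queue-1: 60+340 = 400 > 130
Round 7 — queue-1 crashes.
  queue-1 sheds 400 req/s: no online neighbours, lost.
No further crashes.

app-b, cache-2, db-r, edge-2, lb-1, queue-1, search-1, worker-1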